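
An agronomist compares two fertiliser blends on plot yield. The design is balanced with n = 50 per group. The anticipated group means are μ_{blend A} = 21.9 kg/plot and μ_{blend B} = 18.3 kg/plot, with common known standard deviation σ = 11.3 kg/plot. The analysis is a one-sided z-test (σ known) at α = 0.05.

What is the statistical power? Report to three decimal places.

Power ≈ 0.479

Standardized effect: d = |μ_{blend A} − μ_{blend B}| / σ = |21.9 − 18.3| / 11.3 = 0.3186
Noncentrality parameter: δ = d·√(n/2) = 0.3186 × √(50/2) = 1.5929
One-sided α = 0.05 → critical value z_{0.05} = 1.645.
Power = P(Z > 1.645 − δ) = Φ(-0.052) = 0.4793.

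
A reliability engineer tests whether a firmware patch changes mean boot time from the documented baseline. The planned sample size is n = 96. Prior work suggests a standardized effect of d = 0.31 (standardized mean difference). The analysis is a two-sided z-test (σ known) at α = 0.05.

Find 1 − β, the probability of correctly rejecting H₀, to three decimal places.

Noncentrality parameter: δ = d·√n = 0.31 × √96 = 3.0374
Critical value for a two-sided test at α = 0.05: z_{α/2} = 1.960.
Power = Φ(δ − 1.960) + Φ(−δ − 1.960) = Φ(1.077) + Φ(-4.997) = 0.8593 + 0.0000 = 0.8594.

Power ≈ 0.859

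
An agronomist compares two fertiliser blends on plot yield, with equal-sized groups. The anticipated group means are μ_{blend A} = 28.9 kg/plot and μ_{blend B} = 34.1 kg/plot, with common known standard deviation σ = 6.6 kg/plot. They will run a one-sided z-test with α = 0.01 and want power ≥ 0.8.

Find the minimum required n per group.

Standardized effect: d = |μ_{blend A} − μ_{blend B}| / σ = |28.9 − 34.1| / 6.6 = 0.7879
For power 0.8 need Φ(δ − z_{0.01}) = 0.8, so δ = z_{0.01} + z_{0.20} = 2.326 + 0.842 = 3.168.
δ = d·√(n/2) ⇒ n = 2(δ/d)² = 2 × (3.168 / 0.7879)² = 32.34.
Round up to the next whole unit.

n = 33 per group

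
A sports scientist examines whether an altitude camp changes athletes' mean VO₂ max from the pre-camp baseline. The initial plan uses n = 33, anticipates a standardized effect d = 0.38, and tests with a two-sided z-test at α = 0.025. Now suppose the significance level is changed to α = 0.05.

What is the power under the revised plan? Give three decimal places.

δ = d·√n = 0.38 × √33 = 2.1829 (unchanged). New critical value: z_{0.025} = 1.960.
Revised power = Φ(δ − 1.960) + Φ(−δ − 1.960) = Φ(0.223) + Φ(-4.143) = 0.5882 + 0.0000 = 0.5882.

Power ≈ 0.588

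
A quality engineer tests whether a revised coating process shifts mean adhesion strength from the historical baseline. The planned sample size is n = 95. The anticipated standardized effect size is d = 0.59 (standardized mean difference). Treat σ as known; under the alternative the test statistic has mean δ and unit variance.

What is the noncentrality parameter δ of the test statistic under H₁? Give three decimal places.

δ = d·√n = 0.59 × √95 = 5.7506

δ ≈ 5.751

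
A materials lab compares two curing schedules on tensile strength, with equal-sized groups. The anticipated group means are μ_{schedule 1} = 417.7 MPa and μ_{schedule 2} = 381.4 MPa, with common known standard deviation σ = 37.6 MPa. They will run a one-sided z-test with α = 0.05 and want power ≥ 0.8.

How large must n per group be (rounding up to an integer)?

n = 14 per group

Standardized effect: d = |μ_{schedule 1} − μ_{schedule 2}| / σ = |417.7 − 381.4| / 37.6 = 0.9654
For power 0.8 need Φ(δ − z_{0.05}) = 0.8, so δ = z_{0.05} + z_{0.20} = 1.645 + 0.842 = 2.486.
δ = d·√(n/2) ⇒ n = 2(δ/d)² = 2 × (2.486 / 0.9654)² = 13.27.
Round up to the next whole unit.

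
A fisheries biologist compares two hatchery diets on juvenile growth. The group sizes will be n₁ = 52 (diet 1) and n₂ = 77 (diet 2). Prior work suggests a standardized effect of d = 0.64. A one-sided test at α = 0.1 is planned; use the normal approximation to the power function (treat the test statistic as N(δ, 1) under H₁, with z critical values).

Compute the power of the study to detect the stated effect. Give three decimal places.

Power ≈ 0.989

Noncentrality parameter: δ = d / √(1/n₁ + 1/n₂) = 0.64 / √(1/52 + 1/77) = 3.5656
One-sided α = 0.1 → critical value z_{0.1} = 1.282.
Power = Φ(δ − 1.282) = Φ(2.284) = 0.9888.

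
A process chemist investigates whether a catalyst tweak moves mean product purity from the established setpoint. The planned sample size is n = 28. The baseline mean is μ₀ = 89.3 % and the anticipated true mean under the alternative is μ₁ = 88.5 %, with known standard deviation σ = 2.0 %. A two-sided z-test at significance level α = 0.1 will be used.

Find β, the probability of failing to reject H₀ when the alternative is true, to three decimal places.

Standardized effect: d = |μ₁ − μ₀| / σ = |88.5 − 89.3| / 2.0 = 0.4000
Noncentrality parameter: δ = d·√n = 0.4000 × √28 = 2.1166
Two-sided α = 0.1 → critical value z_{0.05} = 1.645.
Power = Φ(δ − 1.645) + Φ(−δ − 1.645) = Φ(0.472) + Φ(-3.761) = 0.6814 + 0.0001 = 0.6815.
Type II error: β = 1 − power = 1 − 0.6815 = 0.3185.

β ≈ 0.318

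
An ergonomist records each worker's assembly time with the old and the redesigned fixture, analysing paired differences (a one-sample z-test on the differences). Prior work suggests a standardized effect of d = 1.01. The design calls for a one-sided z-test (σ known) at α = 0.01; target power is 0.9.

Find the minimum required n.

Set Φ(δ − 2.326) = 0.9; then δ − 2.326 = Φ⁻¹(0.9) = 1.282, giving δ = 3.608.
δ = d·√n ⇒ n = (δ/d)² = (3.608 / 1.01)² = 12.76.
Rounding up, n = 13.

n = 13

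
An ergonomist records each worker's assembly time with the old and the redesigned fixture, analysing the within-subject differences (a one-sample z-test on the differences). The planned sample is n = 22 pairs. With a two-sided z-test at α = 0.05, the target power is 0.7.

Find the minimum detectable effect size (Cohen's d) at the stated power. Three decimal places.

Required noncentrality: δ = z_{0.025} + z_{0.30} = 1.960 + 0.524 = 2.484.
(Lower-tail contribution to power is negligible for δ > 0.)
δ = d·√n ⇒ d = δ/√n = 2.484/√22 = 0.5297.

d ≈ 0.530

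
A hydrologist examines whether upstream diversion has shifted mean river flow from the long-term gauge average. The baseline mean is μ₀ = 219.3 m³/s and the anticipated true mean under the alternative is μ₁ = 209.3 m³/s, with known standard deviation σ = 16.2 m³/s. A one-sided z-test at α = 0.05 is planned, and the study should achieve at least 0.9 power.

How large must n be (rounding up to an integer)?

Standardized effect: d = |μ₁ − μ₀| / σ = |209.3 − 219.3| / 16.2 = 0.6173
For power 0.9 need Φ(δ − z_{0.05}) = 0.9, so δ = z_{0.05} + z_{0.10} = 1.645 + 1.282 = 2.926.
δ = d·√n ⇒ n = (δ/d)² = (2.926 / 0.6173)² = 22.47.
Round up to the next whole unit.

n = 23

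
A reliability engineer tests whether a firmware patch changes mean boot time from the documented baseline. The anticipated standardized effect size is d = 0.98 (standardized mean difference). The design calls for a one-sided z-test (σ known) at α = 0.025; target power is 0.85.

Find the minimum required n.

Set Φ(δ − 1.960) = 0.85; then δ − 1.960 = Φ⁻¹(0.85) = 1.036, giving δ = 2.996.
δ = d·√n ⇒ n = (δ/d)² = (2.996 / 0.98)² = 9.35.
Rounding up, n = 10.

n = 10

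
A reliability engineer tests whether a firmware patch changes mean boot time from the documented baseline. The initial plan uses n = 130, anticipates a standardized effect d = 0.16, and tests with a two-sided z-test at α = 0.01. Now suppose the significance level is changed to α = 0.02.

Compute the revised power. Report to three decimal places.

δ = d·√n = 0.16 × √130 = 1.8243 (unchanged). New critical value: z_{0.01} = 2.326.
Revised power = Φ(δ − 2.326) + Φ(−δ − 2.326) = Φ(-0.502) + Φ(-4.151) = 0.3078 + 0.0000 = 0.3078.

Power ≈ 0.308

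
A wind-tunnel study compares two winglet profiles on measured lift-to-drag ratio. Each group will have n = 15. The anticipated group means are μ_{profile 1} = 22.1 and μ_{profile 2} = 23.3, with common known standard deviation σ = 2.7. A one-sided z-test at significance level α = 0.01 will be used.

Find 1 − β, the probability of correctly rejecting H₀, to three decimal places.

Power ≈ 0.134

Standardized effect: d = |μ_{profile 1} − μ_{profile 2}| / σ = |22.1 − 23.3| / 2.7 = 0.4444
Noncentrality parameter: δ = d·√(n/2) = 0.4444 × √(15/2) = 1.2172
Critical value for a one-sided test at α = 0.01: z_α = 2.326.
Power = Φ(δ − 2.326) = Φ(-1.109) = 0.1337.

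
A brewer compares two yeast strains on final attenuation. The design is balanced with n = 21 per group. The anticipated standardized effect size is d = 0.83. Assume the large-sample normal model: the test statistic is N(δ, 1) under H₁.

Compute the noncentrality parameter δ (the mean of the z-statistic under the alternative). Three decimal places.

δ ≈ 2.690

δ = d·√(n/2) = 0.83 × √(21/2) = 2.6895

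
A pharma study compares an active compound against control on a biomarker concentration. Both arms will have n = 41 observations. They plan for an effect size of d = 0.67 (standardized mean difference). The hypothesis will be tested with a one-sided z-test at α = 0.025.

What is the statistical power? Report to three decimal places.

Power ≈ 0.858

Noncentrality parameter: δ = d·√(n/2) = 0.67 × √(41/2) = 3.0336
Critical value for a one-sided test at α = 0.025: z_α = 1.960.
Power = Φ(δ − 1.960) = Φ(1.074) = 0.8585.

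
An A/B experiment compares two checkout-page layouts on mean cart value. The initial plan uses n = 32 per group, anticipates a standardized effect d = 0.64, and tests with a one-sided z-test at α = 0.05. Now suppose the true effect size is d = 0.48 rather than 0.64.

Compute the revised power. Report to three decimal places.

With d = 0.48: δ = d·√(n/2) = 0.48 × √(32/2) = 1.9200. Critical value z_{0.05} = 1.645.
Revised power = P(Z > 1.645 − δ) = Φ(0.275) = 0.6084.

Power ≈ 0.608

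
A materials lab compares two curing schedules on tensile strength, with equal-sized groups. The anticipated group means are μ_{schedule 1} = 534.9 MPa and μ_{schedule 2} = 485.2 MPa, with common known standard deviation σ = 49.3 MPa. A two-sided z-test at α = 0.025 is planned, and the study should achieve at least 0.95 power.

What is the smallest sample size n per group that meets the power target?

Standardized effect: d = |μ_{schedule 1} − μ_{schedule 2}| / σ = |534.9 − 485.2| / 49.3 = 1.0081
For power 0.95 need Φ(δ − z_{0.0125}) = 0.95, so δ = z_{0.0125} + z_{0.05} = 2.241 + 1.645 = 3.886.
(For δ > 0 the lower-tail rejection region contributes negligibly to power, so the one-term inversion is standard.)
δ = d·√(n/2) ⇒ n = 2(δ/d)² = 2 × (3.886 / 1.0081)² = 29.72.
Round up to the next whole unit.

n = 30 per group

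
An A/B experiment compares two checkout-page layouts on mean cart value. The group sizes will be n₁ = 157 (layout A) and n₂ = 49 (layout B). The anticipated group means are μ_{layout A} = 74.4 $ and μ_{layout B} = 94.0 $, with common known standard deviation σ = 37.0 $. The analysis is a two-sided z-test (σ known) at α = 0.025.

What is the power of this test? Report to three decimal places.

Standardized effect: d = |μ_{layout A} − μ_{layout B}| / σ = |74.4 − 94.0| / 37.0 = 0.5297
Noncentrality parameter: δ = d / √(1/n₁ + 1/n₂) = 0.5297 / √(1/157 + 1/49) = 3.2372
Two-sided α = 0.025 → critical value z_{0.0125} = 2.241.
Power = Φ(δ − 2.241) + Φ(−δ − 2.241) = Φ(0.996) + Φ(-5.479) = 0.8403 + 0.0000 = 0.8403.

Power ≈ 0.840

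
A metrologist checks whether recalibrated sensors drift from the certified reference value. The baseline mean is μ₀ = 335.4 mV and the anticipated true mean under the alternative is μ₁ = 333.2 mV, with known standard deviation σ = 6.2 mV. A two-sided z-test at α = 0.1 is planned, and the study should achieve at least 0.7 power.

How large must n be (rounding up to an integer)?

n = 38

Standardized effect: d = |μ₁ − μ₀| / σ = |333.2 − 335.4| / 6.2 = 0.3548
Set Φ(δ − 1.645) = 0.7; then δ − 1.645 = Φ⁻¹(0.7) = 0.524, giving δ = 2.169.
(The Φ(−δ − z_{α/2}) term is vanishingly small for δ > 0 and is dropped in the standard sample-size formula.)
δ = d·√n ⇒ n = (δ/d)² = (2.169 / 0.3548)² = 37.37.
Rounding up, n = 38.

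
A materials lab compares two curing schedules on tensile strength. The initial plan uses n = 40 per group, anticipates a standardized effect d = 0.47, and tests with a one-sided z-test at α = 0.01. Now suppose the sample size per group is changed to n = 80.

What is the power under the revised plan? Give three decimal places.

Power ≈ 0.741

With n = 80 per group: δ = d·√(n/2) = 0.47 × √(80/2) = 2.9725. Critical value z_{0.01} = 2.326.
Revised power = Φ(δ − 2.326) = Φ(0.646) = 0.7409.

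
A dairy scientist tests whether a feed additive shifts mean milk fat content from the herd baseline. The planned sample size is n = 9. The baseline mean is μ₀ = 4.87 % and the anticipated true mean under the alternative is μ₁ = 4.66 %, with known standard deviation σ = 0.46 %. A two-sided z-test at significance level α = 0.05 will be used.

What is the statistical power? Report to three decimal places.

Power ≈ 0.278

Standardized effect: d = |μ₁ − μ₀| / σ = |4.66 − 4.87| / 0.46 = 0.4565
Noncentrality parameter: δ = d·√n = 0.4565 × √9 = 1.3696
Two-sided α = 0.05 → critical value z_{0.025} = 1.960.
Power = Φ(δ − 1.960) + Φ(−δ − 1.960) = Φ(-0.590) + Φ(-3.330) = 0.2775 + 0.0004 = 0.2779.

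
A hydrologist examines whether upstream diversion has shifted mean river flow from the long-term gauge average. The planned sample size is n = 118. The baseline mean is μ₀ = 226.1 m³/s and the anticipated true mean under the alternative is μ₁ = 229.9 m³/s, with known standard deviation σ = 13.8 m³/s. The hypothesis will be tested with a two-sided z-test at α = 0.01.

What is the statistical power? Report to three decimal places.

Standardized effect: d = |μ₁ − μ₀| / σ = |229.9 − 226.1| / 13.8 = 0.2754
Noncentrality parameter: δ = d·√n = 0.2754 × √118 = 2.9912
Critical value for a two-sided test at α = 0.01: z_{α/2} = 2.576.
Power = Φ(δ − 2.576) + Φ(−δ − 2.576) = Φ(0.415) + Φ(-5.567) = 0.6611 + 0.0000 = 0.6611.

Power ≈ 0.661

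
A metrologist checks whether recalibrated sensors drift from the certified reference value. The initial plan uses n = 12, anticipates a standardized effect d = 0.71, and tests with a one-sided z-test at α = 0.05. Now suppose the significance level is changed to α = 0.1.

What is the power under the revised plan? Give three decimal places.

δ = d·√n = 0.71 × √12 = 2.4595 (unchanged). New critical value: z_{0.1} = 1.282.
Revised power = Φ(δ − 1.282) = Φ(1.178) = 0.8806.

Power ≈ 0.881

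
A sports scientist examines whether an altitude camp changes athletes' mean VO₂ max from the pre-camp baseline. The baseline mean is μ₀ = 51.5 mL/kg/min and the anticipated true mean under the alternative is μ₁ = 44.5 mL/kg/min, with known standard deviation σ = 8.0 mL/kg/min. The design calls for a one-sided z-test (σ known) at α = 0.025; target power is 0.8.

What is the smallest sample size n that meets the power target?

n = 11

Standardized effect: d = |μ₁ − μ₀| / σ = |44.5 − 51.5| / 8.0 = 0.8750
Set Φ(δ − 1.960) = 0.8; then δ − 1.960 = Φ⁻¹(0.8) = 0.842, giving δ = 2.802.
δ = d·√n ⇒ n = (δ/d)² = (2.802 / 0.8750)² = 10.25.
Round up to the next whole unit.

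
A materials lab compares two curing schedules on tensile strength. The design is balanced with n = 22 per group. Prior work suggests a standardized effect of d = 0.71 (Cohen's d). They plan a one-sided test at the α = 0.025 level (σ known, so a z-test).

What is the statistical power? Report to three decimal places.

Power ≈ 0.654

Noncentrality parameter: δ = d·√(n/2) = 0.71 × √(22/2) = 2.3548
One-sided α = 0.025 → critical value z_{0.025} = 1.960.
Power = P(Z > 1.960 − δ) = Φ(0.395) = 0.6535.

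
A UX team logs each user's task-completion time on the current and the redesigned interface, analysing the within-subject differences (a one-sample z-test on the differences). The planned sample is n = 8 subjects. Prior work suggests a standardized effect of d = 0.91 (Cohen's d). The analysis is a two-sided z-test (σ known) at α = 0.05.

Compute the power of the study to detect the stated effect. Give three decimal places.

Power ≈ 0.730

Noncentrality parameter: δ = d·√n = 0.91 × √8 = 2.5739
Critical value for a two-sided test at α = 0.05: z_{α/2} = 1.960.
Power = Φ(δ − 1.960) + Φ(−δ − 1.960) = Φ(0.614) + Φ(-4.534) = 0.7304 + 0.0000 = 0.7304.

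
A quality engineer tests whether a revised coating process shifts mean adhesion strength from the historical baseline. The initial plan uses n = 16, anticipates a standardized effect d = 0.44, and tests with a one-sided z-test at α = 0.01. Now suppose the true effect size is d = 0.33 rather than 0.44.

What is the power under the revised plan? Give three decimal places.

Power ≈ 0.157

With d = 0.33: δ = d·√n = 0.33 × √16 = 1.3200. Critical value z_{0.01} = 2.326.
Revised power = Φ(δ − 2.326) = Φ(-1.006) = 0.1571.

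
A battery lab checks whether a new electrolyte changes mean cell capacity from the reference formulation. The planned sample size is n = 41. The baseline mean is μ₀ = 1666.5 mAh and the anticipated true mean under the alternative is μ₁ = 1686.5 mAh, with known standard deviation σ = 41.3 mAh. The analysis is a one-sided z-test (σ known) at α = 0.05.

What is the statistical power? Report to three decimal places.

Power ≈ 0.927

Standardized effect: d = |μ₁ − μ₀| / σ = |1686.5 − 1666.5| / 41.3 = 0.4843
Noncentrality parameter: λ = d·√n = 0.4843 × √41 = 3.1008
One-sided α = 0.05 → critical value z_{0.05} = 1.645.
Power = P(Z > 1.645 − λ) = Φ(1.456) = 0.9273.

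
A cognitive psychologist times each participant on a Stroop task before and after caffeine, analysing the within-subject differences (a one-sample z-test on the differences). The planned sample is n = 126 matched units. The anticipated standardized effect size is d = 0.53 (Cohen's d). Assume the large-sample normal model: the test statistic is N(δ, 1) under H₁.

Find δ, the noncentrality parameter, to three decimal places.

δ ≈ 5.949

δ = d·√n = 0.53 × √126 = 5.9492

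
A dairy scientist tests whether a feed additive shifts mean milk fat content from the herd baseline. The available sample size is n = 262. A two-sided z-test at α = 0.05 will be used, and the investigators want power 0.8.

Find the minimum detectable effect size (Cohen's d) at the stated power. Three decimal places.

d ≈ 0.173

Need Φ(δ − 1.960) = 0.8, so δ = 1.960 + 0.842 = 2.802.
(Lower-tail contribution to power is negligible for δ > 0.)
δ = d·√n ⇒ d = δ/√n = 2.802/√262 = 0.1731.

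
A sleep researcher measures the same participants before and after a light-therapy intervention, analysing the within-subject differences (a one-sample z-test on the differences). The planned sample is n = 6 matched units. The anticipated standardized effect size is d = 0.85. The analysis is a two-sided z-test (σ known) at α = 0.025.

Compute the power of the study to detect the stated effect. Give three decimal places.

Noncentrality parameter: δ = d·√n = 0.85 × √6 = 2.0821
Two-sided α = 0.025 → critical value z_{0.0125} = 2.241.
Power = Φ(δ − 2.241) + Φ(−δ − 2.241) = Φ(-0.159) + Φ(-4.323) = 0.4367 + 0.0000 = 0.4367.

Power ≈ 0.437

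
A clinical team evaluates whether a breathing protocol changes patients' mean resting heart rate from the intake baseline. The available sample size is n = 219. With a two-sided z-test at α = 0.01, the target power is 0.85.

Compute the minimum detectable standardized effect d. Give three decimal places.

Need Φ(δ − 2.576) = 0.85, so δ = 2.576 + 1.036 = 3.612.
(The second rejection-region term Φ(−δ − z_{α/2}) is negligible and dropped.)
δ = d·√n ⇒ d = δ/√n = 3.612/√219 = 0.2441.

d ≈ 0.244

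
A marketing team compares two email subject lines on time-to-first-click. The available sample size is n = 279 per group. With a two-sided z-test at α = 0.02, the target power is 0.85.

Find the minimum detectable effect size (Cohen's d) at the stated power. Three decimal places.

Required noncentrality: δ = z_{0.01} + z_{0.15} = 2.326 + 1.036 = 3.363.
(The second rejection-region term Φ(−δ − z_{α/2}) is negligible and dropped.)
δ = d·√(n/2) ⇒ d = δ/√(n/2) = 3.363/√(279/2) = 0.2847.

d ≈ 0.285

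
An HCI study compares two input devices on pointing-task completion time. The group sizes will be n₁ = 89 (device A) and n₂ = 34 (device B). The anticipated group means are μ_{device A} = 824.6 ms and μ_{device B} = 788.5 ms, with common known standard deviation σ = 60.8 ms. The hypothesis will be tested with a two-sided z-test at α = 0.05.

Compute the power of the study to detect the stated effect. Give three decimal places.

Standardized effect: d = |μ_{device A} − μ_{device B}| / σ = |824.6 − 788.5| / 60.8 = 0.5938
Noncentrality parameter: δ = d / √(1/n₁ + 1/n₂) = 0.5938 / √(1/89 + 1/34) = 2.9450
Two-sided α = 0.05 → critical value z_{0.025} = 1.960.
Power = Φ(δ − 1.960) + Φ(−δ − 1.960) = Φ(0.985) + Φ(-4.905) = 0.8377 + 0.0000 = 0.8377.

Power ≈ 0.838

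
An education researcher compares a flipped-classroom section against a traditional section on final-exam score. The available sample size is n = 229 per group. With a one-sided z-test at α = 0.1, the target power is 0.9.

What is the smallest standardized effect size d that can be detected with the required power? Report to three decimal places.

d ≈ 0.240

Need Φ(δ − 1.282) = 0.9, so δ = 1.282 + 1.282 = 2.563.
δ = d·√(n/2) ⇒ d = δ/√(n/2) = 2.563/√(229/2) = 0.2395.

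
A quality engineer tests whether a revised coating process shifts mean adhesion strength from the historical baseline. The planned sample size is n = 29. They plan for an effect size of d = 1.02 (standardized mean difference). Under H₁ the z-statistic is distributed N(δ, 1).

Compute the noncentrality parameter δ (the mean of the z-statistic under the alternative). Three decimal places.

δ ≈ 5.493

The noncentrality parameter scales effect size by the design's sample-size factor: δ = d·√n = 1.02 × √29 = 5.4929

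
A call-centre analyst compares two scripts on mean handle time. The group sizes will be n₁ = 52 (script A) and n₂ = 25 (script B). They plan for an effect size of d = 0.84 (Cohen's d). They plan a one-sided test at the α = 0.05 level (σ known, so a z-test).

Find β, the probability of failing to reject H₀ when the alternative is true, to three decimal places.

Noncentrality parameter: δ = d / √(1/n₁ + 1/n₂) = 0.84 / √(1/52 + 1/25) = 3.4515
One-sided α = 0.05 → critical value z_{0.05} = 1.645.
Power = P(Z > 1.645 − δ) = Φ(1.807) = 0.9646.
Type II error: β = 1 − power = 1 − 0.9646 = 0.0354.

β ≈ 0.035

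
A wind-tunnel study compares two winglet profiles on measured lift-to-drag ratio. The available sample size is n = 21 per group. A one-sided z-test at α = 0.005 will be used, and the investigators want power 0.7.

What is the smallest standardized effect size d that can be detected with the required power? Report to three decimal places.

Required noncentrality: δ = z_{0.005} + z_{0.30} = 2.576 + 0.524 = 3.100.
δ = d·√(n/2) ⇒ d = δ/√(n/2) = 3.100/√(21/2) = 0.9568.

d ≈ 0.957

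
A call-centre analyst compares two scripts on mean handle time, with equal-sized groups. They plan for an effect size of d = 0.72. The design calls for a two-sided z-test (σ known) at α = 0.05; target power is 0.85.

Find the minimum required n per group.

Set Φ(δ − 1.960) = 0.85; then δ − 1.960 = Φ⁻¹(0.85) = 1.036, giving δ = 2.996.
(For δ > 0 the lower-tail rejection region contributes negligibly to power, so the one-term inversion is standard.)
δ = d·√(n/2) ⇒ n = 2(δ/d)² = 2 × (2.996 / 0.72)² = 34.64.
Rounding up, n = 35 per group.

n = 35 per group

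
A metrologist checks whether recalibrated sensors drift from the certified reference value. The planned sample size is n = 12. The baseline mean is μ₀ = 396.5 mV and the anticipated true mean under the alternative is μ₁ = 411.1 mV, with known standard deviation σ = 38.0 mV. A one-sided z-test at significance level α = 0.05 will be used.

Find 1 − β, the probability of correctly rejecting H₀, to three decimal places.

Power ≈ 0.377

Standardized effect: d = |μ₁ − μ₀| / σ = |411.1 − 396.5| / 38.0 = 0.3842
Noncentrality parameter: δ = d·√n = 0.3842 × √12 = 1.3309
One-sided α = 0.05 → critical value z_{0.05} = 1.645.
Power = P(Z > 1.645 − δ) = Φ(-0.314) = 0.3768.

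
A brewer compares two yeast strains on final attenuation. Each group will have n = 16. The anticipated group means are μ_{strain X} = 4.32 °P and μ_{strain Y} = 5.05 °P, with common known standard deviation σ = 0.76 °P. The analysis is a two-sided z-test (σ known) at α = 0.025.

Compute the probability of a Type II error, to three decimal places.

β ≈ 0.317

Standardized effect: d = |μ_{strain X} − μ_{strain Y}| / σ = |4.32 − 5.05| / 0.76 = 0.9605
Noncentrality parameter: δ = d·√(n/2) = 0.9605 × √(16/2) = 2.7168
Critical value for a two-sided test at α = 0.025: z_{α/2} = 2.241.
Power = Φ(δ − 2.241) + Φ(−δ − 2.241) = Φ(0.475) + Φ(-4.958) = 0.6827 + 0.0000 = 0.6827.
Type II error: β = 1 − power = 1 − 0.6827 = 0.3173.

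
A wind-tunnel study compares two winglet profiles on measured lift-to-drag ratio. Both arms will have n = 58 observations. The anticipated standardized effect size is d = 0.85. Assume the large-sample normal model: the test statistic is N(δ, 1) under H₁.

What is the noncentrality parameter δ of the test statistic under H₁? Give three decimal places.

δ ≈ 4.577

δ = d·√(n/2) = 0.85 × √(58/2) = 4.5774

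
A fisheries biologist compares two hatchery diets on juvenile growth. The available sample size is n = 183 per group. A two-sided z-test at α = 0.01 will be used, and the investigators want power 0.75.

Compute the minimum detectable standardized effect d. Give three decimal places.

Required noncentrality: δ = z_{0.005} + z_{0.25} = 2.576 + 0.674 = 3.250.
(The second rejection-region term Φ(−δ − z_{α/2}) is negligible and dropped.)
δ = d·√(n/2) ⇒ d = δ/√(n/2) = 3.250/√(183/2) = 0.3398.

d ≈ 0.340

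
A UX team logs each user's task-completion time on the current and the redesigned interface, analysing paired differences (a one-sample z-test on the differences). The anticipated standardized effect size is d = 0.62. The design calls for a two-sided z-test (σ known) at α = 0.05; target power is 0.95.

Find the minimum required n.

n = 34

Set Φ(δ − 1.960) = 0.95; then δ − 1.960 = Φ⁻¹(0.95) = 1.645, giving δ = 3.605.
(For δ > 0 the lower-tail rejection region contributes negligibly to power, so the one-term inversion is standard.)
δ = d·√n ⇒ n = (δ/d)² = (3.605 / 0.62)² = 33.81.
Rounding up, n = 34.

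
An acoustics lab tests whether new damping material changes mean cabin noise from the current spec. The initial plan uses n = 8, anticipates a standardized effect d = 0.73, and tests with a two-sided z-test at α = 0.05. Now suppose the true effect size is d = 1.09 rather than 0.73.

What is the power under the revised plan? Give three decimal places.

With d = 1.09: δ = d·√n = 1.09 × √8 = 3.0830. Critical value z_{0.025} = 1.960.
Revised power = Φ(δ − 1.960) + Φ(−δ − 1.960) = Φ(1.123) + Φ(-5.043) = 0.8693 + 0.0000 = 0.8693.

Power ≈ 0.869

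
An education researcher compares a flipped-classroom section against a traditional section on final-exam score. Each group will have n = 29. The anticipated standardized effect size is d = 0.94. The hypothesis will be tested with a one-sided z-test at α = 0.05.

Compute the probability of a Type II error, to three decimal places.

Noncentrality parameter: δ = d·√(n/2) = 0.94 × √(29/2) = 3.5794
Critical value for a one-sided test at α = 0.05: z_α = 1.645.
Power = P(Z > 1.645 − δ) = Φ(1.935) = 0.9735.
Type II error: β = 1 − power = 1 − 0.9735 = 0.0265.

β ≈ 0.027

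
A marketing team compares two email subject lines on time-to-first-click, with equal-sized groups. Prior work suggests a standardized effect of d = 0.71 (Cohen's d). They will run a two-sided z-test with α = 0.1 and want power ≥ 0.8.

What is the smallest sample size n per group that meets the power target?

For power 0.8 need Φ(δ − z_{0.05}) = 0.8, so δ = z_{0.05} + z_{0.20} = 1.645 + 0.842 = 2.486.
(For δ > 0 the lower-tail rejection region contributes negligibly to power, so the one-term inversion is standard.)
δ = d·√(n/2) ⇒ n = 2(δ/d)² = 2 × (2.486 / 0.71)² = 24.53.
Rounding up, n = 25 per group.

n = 25 per group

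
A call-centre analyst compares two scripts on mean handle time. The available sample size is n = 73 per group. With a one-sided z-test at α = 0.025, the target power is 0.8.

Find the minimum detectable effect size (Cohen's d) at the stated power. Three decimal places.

d ≈ 0.464

Need Φ(δ − 1.960) = 0.8, so δ = 1.960 + 0.842 = 2.802.
δ = d·√(n/2) ⇒ d = δ/√(n/2) = 2.802/√(73/2) = 0.4637.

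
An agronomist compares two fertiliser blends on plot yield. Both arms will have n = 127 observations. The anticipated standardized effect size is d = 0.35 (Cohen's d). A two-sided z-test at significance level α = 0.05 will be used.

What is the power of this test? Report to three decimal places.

Noncentrality parameter: δ = d·√(n/2) = 0.35 × √(127/2) = 2.7890
Critical value for a two-sided test at α = 0.05: z_{α/2} = 1.960.
Power = Φ(δ − 1.960) + Φ(−δ − 1.960) = Φ(0.829) + Φ(-4.749) = 0.7965 + 0.0000 = 0.7965.

Power ≈ 0.796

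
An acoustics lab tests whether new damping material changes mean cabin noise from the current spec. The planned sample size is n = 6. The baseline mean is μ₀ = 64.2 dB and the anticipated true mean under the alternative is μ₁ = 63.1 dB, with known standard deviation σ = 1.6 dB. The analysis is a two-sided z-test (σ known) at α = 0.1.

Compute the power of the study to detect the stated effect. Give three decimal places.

Power ≈ 0.516

Standardized effect: d = |μ₁ − μ₀| / σ = |63.1 − 64.2| / 1.6 = 0.6875
Noncentrality parameter: δ = d·√n = 0.6875 × √6 = 1.6840
Two-sided α = 0.1 → critical value z_{0.05} = 1.645.
Power = Φ(δ − 1.645) + Φ(−δ − 1.645) = Φ(0.039) + Φ(-3.329) = 0.5156 + 0.0004 = 0.5161.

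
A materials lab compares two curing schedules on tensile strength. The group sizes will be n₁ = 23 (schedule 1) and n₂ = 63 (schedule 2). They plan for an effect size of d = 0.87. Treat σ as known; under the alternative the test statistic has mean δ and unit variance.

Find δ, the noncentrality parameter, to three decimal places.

δ ≈ 3.571

The noncentrality parameter scales effect size by the design's sample-size factor: δ = d / √(1/n₁ + 1/n₂) = 0.87 / √(1/23 + 1/63) = 3.5711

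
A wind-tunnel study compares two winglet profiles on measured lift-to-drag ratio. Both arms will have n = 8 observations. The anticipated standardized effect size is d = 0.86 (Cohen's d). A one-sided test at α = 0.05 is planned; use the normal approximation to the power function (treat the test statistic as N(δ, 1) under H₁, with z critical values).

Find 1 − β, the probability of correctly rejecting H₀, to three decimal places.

Noncentrality parameter: λ = d·√(n/2) = 0.86 × √(8/2) = 1.7200
One-sided α = 0.05 → critical value z_{0.05} = 1.645.
Power = Φ(λ − 1.645) = Φ(0.075) = 0.5300.

Power ≈ 0.530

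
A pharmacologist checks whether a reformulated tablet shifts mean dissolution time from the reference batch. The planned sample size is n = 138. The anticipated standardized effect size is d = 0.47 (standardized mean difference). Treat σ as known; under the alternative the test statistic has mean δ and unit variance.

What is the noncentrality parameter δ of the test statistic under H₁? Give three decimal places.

δ ≈ 5.521

The noncentrality parameter scales effect size by the design's sample-size factor: δ = d·√n = 0.47 × √138 = 5.5212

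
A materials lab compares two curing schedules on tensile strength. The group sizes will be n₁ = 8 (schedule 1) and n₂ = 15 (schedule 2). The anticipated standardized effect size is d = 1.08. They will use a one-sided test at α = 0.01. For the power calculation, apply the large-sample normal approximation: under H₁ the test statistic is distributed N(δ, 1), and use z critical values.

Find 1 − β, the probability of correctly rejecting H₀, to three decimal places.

Noncentrality parameter: δ = d / √(1/n₁ + 1/n₂) = 1.08 / √(1/8 + 1/15) = 2.4669
Critical value for a one-sided test at α = 0.01: z_α = 2.326.
Power = P(Z > 2.326 − δ) = Φ(0.141) = 0.5559.

Power ≈ 0.556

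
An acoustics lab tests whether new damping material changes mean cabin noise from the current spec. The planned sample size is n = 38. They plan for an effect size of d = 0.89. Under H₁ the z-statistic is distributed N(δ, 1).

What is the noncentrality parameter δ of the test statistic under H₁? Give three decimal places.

δ = d·√n = 0.89 × √38 = 5.4863

δ ≈ 5.486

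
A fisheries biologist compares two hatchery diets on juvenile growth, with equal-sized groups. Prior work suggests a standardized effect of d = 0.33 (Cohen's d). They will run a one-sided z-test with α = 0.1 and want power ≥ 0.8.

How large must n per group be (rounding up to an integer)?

n = 83 per group

Set Φ(δ − 1.282) = 0.8; then δ − 1.282 = Φ⁻¹(0.8) = 0.842, giving δ = 2.123.
δ = d·√(n/2) ⇒ n = 2(δ/d)² = 2 × (2.123 / 0.33)² = 82.79.
Round up to the next whole unit.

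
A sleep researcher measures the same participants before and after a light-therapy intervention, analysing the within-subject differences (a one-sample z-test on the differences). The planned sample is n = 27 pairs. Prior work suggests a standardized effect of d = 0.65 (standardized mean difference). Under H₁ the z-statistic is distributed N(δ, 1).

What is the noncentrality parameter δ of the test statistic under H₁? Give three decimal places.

δ ≈ 3.377

The noncentrality parameter scales effect size by the design's sample-size factor: δ = d·√n = 0.65 × √27 = 3.3775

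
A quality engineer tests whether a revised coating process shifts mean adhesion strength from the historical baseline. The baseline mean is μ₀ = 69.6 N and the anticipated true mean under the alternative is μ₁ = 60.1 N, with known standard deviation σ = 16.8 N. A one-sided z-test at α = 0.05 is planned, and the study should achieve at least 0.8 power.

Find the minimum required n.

Standardized effect: d = |μ₁ − μ₀| / σ = |60.1 − 69.6| / 16.8 = 0.5655
Set Φ(δ − 1.645) = 0.8; then δ − 1.645 = Φ⁻¹(0.8) = 0.842, giving δ = 2.486.
δ = d·√n ⇒ n = (δ/d)² = (2.486 / 0.5655)² = 19.33.
Round up to the next whole unit.

n = 20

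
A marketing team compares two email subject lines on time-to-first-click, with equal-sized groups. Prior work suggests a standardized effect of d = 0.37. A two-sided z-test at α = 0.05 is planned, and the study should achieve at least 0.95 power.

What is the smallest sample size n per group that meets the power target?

n = 190 per group

For power 0.95 need Φ(δ − z_{0.025}) = 0.95, so δ = z_{0.025} + z_{0.05} = 1.960 + 1.645 = 3.605.
(The Φ(−δ − z_{α/2}) term is vanishingly small for δ > 0 and is dropped in the standard sample-size formula.)
δ = d·√(n/2) ⇒ n = 2(δ/d)² = 2 × (3.605 / 0.37)² = 189.84.
Round up to the next whole unit.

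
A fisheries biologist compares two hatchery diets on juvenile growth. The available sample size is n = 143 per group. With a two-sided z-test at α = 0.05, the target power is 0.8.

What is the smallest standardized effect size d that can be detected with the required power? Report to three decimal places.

d ≈ 0.331

Need Φ(δ − 1.960) = 0.8, so δ = 1.960 + 0.842 = 2.802.
(The second rejection-region term Φ(−δ − z_{α/2}) is negligible and dropped.)
δ = d·√(n/2) ⇒ d = δ/√(n/2) = 2.802/√(143/2) = 0.3313.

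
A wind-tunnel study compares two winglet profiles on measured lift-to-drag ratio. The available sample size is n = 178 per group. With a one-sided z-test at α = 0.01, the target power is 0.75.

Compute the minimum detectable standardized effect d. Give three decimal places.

Need Φ(δ − 2.326) = 0.75, so δ = 2.326 + 0.674 = 3.001.
δ = d·√(n/2) ⇒ d = δ/√(n/2) = 3.001/√(178/2) = 0.3181.

d ≈ 0.318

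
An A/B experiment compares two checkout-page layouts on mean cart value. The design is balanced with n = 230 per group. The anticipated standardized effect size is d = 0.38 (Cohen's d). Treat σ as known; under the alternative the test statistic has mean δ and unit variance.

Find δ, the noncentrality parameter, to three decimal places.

δ ≈ 4.075

The noncentrality parameter scales effect size by the design's sample-size factor: δ = d·√(n/2) = 0.38 × √(230/2) = 4.0750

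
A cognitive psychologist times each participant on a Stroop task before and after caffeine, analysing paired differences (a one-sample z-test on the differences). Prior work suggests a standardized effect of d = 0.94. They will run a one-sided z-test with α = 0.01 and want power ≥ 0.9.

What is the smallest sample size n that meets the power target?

For power 0.9 need Φ(δ − z_{0.01}) = 0.9, so δ = z_{0.01} + z_{0.10} = 2.326 + 1.282 = 3.608.
δ = d·√n ⇒ n = (δ/d)² = (3.608 / 0.94)² = 14.73.
Round up to the next whole unit.

n = 15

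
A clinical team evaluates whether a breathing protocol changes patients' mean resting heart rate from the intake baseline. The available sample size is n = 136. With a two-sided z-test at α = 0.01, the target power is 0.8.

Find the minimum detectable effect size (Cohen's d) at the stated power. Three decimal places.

d ≈ 0.293

Need Φ(δ − 2.576) = 0.8, so δ = 2.576 + 0.842 = 3.417.
(The second rejection-region term Φ(−δ − z_{α/2}) is negligible and dropped.)
δ = d·√n ⇒ d = δ/√n = 3.417/√136 = 0.2930.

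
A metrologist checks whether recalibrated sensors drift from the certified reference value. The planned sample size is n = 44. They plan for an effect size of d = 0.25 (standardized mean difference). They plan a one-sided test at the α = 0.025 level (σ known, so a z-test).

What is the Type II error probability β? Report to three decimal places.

β ≈ 0.619

Noncentrality parameter: δ = d·√n = 0.25 × √44 = 1.6583
Critical value for a one-sided test at α = 0.025: z_α = 1.960.
Power = Φ(δ − 1.960) = Φ(-0.302) = 0.3815.
Type II error: β = 1 − power = 1 − 0.3815 = 0.6185.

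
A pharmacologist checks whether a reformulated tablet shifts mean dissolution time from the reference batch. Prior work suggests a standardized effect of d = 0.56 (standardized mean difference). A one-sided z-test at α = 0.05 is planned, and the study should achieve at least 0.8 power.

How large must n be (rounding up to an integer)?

n = 20

For power 0.8 need Φ(δ − z_{0.05}) = 0.8, so δ = z_{0.05} + z_{0.20} = 1.645 + 0.842 = 2.486.
δ = d·√n ⇒ n = (δ/d)² = (2.486 / 0.56)² = 19.71.
Rounding up, n = 20.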